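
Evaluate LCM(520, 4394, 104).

87880

520 = 2³ · 5 · 13; 4394 = 2 · 13³; 104 = 2³ · 13
lcm takes max exponent of each prime: 2³ · 5 · 13³ = 87880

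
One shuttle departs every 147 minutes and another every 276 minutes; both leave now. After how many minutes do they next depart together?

13524

147 = 3 · 7²; 276 = 2² · 3 · 23
max exponents: 2² · 3 · 7² · 23 = 13524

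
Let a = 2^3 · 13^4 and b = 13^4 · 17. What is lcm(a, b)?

3884296

max exponent per prime: 2^3 · 13^4 · 17 = 3884296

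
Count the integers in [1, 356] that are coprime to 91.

Prime factors of 91: 7, 13. Count integers ≤ 356 divisible by none of them.
By inclusion–exclusion: 356 − ⌊356/7⌋ − ⌊356/13⌋ + ⌊356/91⌋ = 282.

282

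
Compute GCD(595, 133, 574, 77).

gcd(595, 133): 595 = 4·133 + 63; 133 = 2·63 + 7; 63 = 9·7 + 0 → 7
gcd(7, 574): 574 = 82·7 + 0 → 7
gcd(7, 77): 77 = 11·7 + 0 → 7

7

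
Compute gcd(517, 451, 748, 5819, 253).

11

517 = 11 · 47; 451 = 11 · 41; 748 = 2² · 11 · 17; 5819 = 11 · 23²; 253 = 11 · 23
gcd takes min exponent of each prime: 11 = 11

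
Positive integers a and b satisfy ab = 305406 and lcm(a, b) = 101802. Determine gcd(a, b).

From gcd × lcm = ab: gcd = 305406 / 101802 = 3.

3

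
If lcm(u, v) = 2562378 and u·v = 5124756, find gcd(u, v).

gcd·lcm = product, so gcd = 5124756/2562378 = 2.

2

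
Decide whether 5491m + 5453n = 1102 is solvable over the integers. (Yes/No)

Yes

gcd(5491, 5453): 5491 = 1·5453 + 38; 5453 = 143·38 + 19; 38 = 2·19 + 0 → 19
19 divides 1102, so a solution exists.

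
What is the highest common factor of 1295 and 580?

Euclid: 1295 = 2·580 + 135; 580 = 4·135 + 40; 135 = 3·40 + 15; 40 = 2·15 + 10; 15 = 1·10 + 5; 10 = 2·5 + 0. Last nonzero remainder: 5.

5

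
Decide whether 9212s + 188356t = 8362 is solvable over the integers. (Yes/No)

gcd(9212, 188356): 188356 = 20·9212 + 4116; 9212 = 2·4116 + 980; 4116 = 4·980 + 196; 980 = 5·196 + 0 → 196
196 does not divide 8362, so a solution does not exist.

No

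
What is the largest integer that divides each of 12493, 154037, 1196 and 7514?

gcd(12493, 154037): 154037 = 12·12493 + 4121; 12493 = 3·4121 + 130; 4121 = 31·130 + 91; 130 = 1·91 + 39; 91 = 2·39 + 13; 39 = 3·13 + 0 → 13
gcd(13, 1196): 1196 = 92·13 + 0 → 13
gcd(13, 7514): 7514 = 578·13 + 0 → 13

13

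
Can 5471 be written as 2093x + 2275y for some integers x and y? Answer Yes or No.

No

By Bézout, 2093x + 2275y = 5471 has integer solutions iff gcd(2093, 2275) | 5471.
Euclid: 2275 = 1·2093 + 182; 2093 = 11·182 + 91; 182 = 2·91 + 0. gcd = 91; 5471 mod 91 = 11. No.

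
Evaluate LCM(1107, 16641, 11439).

1107 = 3³ · 41; 16641 = 3² · 43²; 11439 = 3² · 31 · 41
lcm takes max exponent of each prime: 3³ · 31 · 41 · 43² = 63452133

63452133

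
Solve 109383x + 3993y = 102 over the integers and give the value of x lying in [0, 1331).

gcd(109383, 3993) = 3 (Euclid: 109383 = 27·3993 + 1572; 3993 = 2·1572 + 849; 1572 = 1·849 + 723; 849 = 1·723 + 126; 723 = 5·126 + 93; 126 = 1·93 + 33; 93 = 2·33 + 27; 33 = 1·27 + 6; 27 = 4·6 + 3; 6 = 2·3 + 0), and 3 | 102.
Extended Euclid: 109383·(602) + 3993·(-16491) = 3. Scale by 34: x₀ = 20468.
General solution x = x₀ + 1331t; reducing mod 1331 gives x = 503 (and y = -13779).

503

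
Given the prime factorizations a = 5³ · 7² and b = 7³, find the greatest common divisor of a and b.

min exponent per shared prime: 7² = 49

49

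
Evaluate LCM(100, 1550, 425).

100 = 2² · 5²; 1550 = 2 · 5² · 31; 425 = 5² · 17
lcm takes max exponent of each prime: 2² · 5² · 17 · 31 = 52700

52700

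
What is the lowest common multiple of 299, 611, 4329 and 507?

60835437

lcm(299, 611) = 299·611/gcd = 182689/13 = 14053
lcm(14053, 4329) = 14053·4329/gcd = 60835437/13 = 4679649
lcm(4679649, 507) = 4679649·507/gcd = 2372582043/39 = 60835437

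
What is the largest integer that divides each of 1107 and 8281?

1

1107 = 3³ · 41
8281 = 7² · 13²
Common: 1 = 1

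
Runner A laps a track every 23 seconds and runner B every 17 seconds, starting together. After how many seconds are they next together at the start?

23 = 23; 17 = 17
max exponents: 17 · 23 = 391

391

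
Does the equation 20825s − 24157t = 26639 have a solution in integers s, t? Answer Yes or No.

gcd(20825, 24157): 24157 = 1·20825 + 3332; 20825 = 6·3332 + 833; 3332 = 4·833 + 0 → 833
833 does not divide 26639, so a solution does not exist.

No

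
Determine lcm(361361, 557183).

18304018733

361361 = 7 · 11 · 13 · 19²; 557183 = 11 · 37³
max exponents: 7 · 11 · 13 · 19² · 37³ = 18304018733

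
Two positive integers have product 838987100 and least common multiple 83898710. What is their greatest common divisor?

10

gcd·lcm = product, so gcd = 838987100/83898710 = 10.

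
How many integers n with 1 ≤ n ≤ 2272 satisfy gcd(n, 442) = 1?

987

442 = 2·13·17. Inclusion–exclusion on these primes:
2272 − ⌊2272/2⌋ − ⌊2272/13⌋ − ⌊2272/17⌋ + ⌊2272/26⌋ + ⌊2272/34⌋ + ⌊2272/221⌋ − ⌊2272/442⌋ = 987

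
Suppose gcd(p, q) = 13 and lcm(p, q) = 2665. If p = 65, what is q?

p·q = gcd·lcm = 13·2665 = 34645, so q = 34645/65 = 533.

533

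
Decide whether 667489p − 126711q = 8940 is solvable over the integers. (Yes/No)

No

gcd(667489, 126711): 667489 = 5·126711 + 33934; 126711 = 3·33934 + 24909; 33934 = 1·24909 + 9025; 24909 = 2·9025 + 6859; 9025 = 1·6859 + 2166; 6859 = 3·2166 + 361; 2166 = 6·361 + 0 → 361
361 does not divide 8940, so a solution does not exist.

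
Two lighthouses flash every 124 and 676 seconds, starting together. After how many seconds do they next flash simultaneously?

20956

124 = 2² · 31; 676 = 2² · 13²
max exponents: 2² · 13² · 31 = 20956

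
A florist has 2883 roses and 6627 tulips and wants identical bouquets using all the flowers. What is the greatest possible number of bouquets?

2883 = 3 · 31²
6627 = 3 · 47²
Common: 3 = 3

3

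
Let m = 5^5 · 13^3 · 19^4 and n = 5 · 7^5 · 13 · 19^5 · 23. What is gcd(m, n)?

8470865

min exponent per shared prime: 5 · 13 · 19^4 = 8470865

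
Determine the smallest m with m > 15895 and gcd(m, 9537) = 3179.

22253

9537 = 3179·3. Any m with gcd(m, 9537) = 3179 is a multiple of 3179, say 3179s, with s coprime to 3.
Need s > 15895/3179, so s ≥ 6. First s ≥ 6 with gcd(s, 3) = 1 is s = 7. Thus m = 3179·7 = 22253.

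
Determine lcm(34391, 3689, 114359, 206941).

34391 = 7 · 17³; 3689 = 7 · 17 · 31; 114359 = 7 · 17 · 31²; 206941 = 7 · 17 · 37 · 47
lcm takes max exponent of each prime: 7 · 17³ · 31² · 37 · 47 = 57473516989

57473516989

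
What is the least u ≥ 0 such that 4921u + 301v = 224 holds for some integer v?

5

Reduce mod 301: 4921u ≡ 224 (mod 301). With g = gcd(4921, 301) = 7 dividing 224, divide through: 703u ≡ 32 (mod 43).
Since gcd(703, 43) = 1, u ≡ 32·(703)⁻¹ ≡ 5 (mod 43). Smallest non-negative: 5.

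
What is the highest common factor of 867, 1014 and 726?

gcd(867, 1014): 1014 = 1·867 + 147; 867 = 5·147 + 132; 147 = 1·132 + 15; 132 = 8·15 + 12; 15 = 1·12 + 3; 12 = 4·3 + 0 → 3
gcd(3, 726): 726 = 242·3 + 0 → 3

3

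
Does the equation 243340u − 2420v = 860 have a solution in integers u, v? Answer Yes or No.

gcd(243340, 2420): 243340 = 100·2420 + 1340; 2420 = 1·1340 + 1080; 1340 = 1·1080 + 260; 1080 = 4·260 + 40; 260 = 6·40 + 20; 40 = 2·20 + 0 → 20
20 divides 860, so a solution exists.

Yes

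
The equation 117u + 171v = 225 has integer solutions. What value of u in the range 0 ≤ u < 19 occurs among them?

18

Reduce mod 171: 117u ≡ 225 (mod 171). With g = gcd(117, 171) = 9 dividing 225, divide through: 13u ≡ 25 (mod 19).
Since gcd(13, 19) = 1, u ≡ 25·(13)⁻¹ ≡ 18 (mod 19). Smallest non-negative: 18.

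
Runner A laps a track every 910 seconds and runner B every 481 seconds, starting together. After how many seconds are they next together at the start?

33670

910 = 2 · 5 · 7 · 13; 481 = 13 · 37
max exponents: 2 · 5 · 7 · 13 · 37 = 33670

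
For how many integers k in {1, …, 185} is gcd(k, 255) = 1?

Prime factors of 255: 3, 5, 17. Count integers ≤ 185 divisible by none of them.
By inclusion–exclusion: 185 − ⌊185/3⌋ − ⌊185/5⌋ − ⌊185/17⌋ + ⌊185/15⌋ + ⌊185/51⌋ + ⌊185/85⌋ − ⌊185/255⌋ = 94.

94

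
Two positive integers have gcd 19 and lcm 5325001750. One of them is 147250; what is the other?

Using uv = gcd(u,v)·lcm(u,v) = 19·5325001750 = 101175033250, we get v = 101175033250/147250 = 687097.

687097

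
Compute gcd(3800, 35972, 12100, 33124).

4

gcd(3800, 35972): 35972 = 9·3800 + 1772; 3800 = 2·1772 + 256; 1772 = 6·256 + 236; 256 = 1·236 + 20; 236 = 11·20 + 16; 20 = 1·16 + 4; 16 = 4·4 + 0 → 4
gcd(4, 12100): 12100 = 3025·4 + 0 → 4
gcd(4, 33124): 33124 = 8281·4 + 0 → 4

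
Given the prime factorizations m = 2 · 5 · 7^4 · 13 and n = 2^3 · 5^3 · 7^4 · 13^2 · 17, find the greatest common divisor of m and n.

min exponent per shared prime: 2 · 5 · 7^4 · 13 = 312130

312130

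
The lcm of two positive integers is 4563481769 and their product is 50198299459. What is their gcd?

gcd·lcm = product, so gcd = 50198299459/4563481769 = 11.

11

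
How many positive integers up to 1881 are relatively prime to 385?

1173

Prime factors of 385: 5, 7, 11. Count integers ≤ 1881 divisible by none of them.
By inclusion–exclusion: 1881 − ⌊1881/5⌋ − ⌊1881/7⌋ − ⌊1881/11⌋ + ⌊1881/35⌋ + ⌊1881/55⌋ + ⌊1881/77⌋ − ⌊1881/385⌋ = 1173.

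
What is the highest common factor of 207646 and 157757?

1

207646 = 2 · 47³
157757 = 19³ · 23
Common: 1 = 1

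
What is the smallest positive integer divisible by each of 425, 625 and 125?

425 = 5² · 17; 625 = 5⁴; 125 = 5³
lcm takes max exponent of each prime: 5⁴ · 17 = 10625

10625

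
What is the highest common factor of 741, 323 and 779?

gcd(741, 323): 741 = 2·323 + 95; 323 = 3·95 + 38; 95 = 2·38 + 19; 38 = 2·19 + 0 → 19
gcd(19, 779): 779 = 41·19 + 0 → 19

19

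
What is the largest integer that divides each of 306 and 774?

18

Euclid: 774 = 2·306 + 162; 306 = 1·162 + 144; 162 = 1·144 + 18; 144 = 8·18 + 0. Last nonzero remainder: 18.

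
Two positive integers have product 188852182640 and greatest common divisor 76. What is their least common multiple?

For any two positive integers, gcd × lcm equals their product. Hence lcm = 188852182640 / 76 = 2484897140.

2484897140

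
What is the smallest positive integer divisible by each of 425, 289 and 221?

425 = 5² · 17; 289 = 17²; 221 = 13 · 17
lcm takes max exponent of each prime: 5² · 13 · 17² = 93925

93925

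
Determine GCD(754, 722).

754 = 2 · 13 · 29
722 = 2 · 19²
Common: 2 = 2

2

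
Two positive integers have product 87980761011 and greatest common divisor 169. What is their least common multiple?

520596219

Since gcd(a,b)·lcm(a,b) = ab, lcm = 87980761011/169 = 520596219.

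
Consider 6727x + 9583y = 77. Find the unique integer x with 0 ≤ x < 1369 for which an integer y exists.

359

Euclid: 9583 = 1·6727 + 2856; 6727 = 2·2856 + 1015; 2856 = 2·1015 + 826; 1015 = 1·826 + 189; 826 = 4·189 + 70; 189 = 2·70 + 49; 70 = 1·49 + 21; 49 = 2·21 + 7; 21 = 3·7 + 0 → gcd = 7; 77 = 7·11.
Back-substitution yields 6727·(406) + 9583·(-285) = 7, so one solution is x = 406·11 = 4466, y = -285·11 = -3135.
Solutions in x differ by 9583/7 = 1369; the one in [0, 1369) is 4466 mod 1369 = 359.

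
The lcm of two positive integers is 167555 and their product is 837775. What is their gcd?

gcd·lcm = product, so gcd = 837775/167555 = 5.

5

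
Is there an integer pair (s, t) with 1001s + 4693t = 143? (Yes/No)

gcd(1001, 4693): 4693 = 4·1001 + 689; 1001 = 1·689 + 312; 689 = 2·312 + 65; 312 = 4·65 + 52; 65 = 1·52 + 13; 52 = 4·13 + 0 → 13
13 divides 143, so a solution exists.

Yes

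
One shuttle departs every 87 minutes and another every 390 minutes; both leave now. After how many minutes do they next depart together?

11310

87 = 3 · 29; 390 = 2 · 3 · 5 · 13
max exponents: 2 · 3 · 5 · 13 · 29 = 11310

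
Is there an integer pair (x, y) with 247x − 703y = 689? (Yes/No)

No

gcd(247, 703): 703 = 2·247 + 209; 247 = 1·209 + 38; 209 = 5·38 + 19; 38 = 2·19 + 0 → 19
19 does not divide 689, so a solution does not exist.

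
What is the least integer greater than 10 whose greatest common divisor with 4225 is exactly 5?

15

4225 = 5·845. Any x with gcd(x, 4225) = 5 is a multiple of 5, say 5s, with s coprime to 845.
Need s > 10/5, so s ≥ 3. First s ≥ 3 with gcd(s, 845) = 1 is s = 3. Thus x = 5·3 = 15.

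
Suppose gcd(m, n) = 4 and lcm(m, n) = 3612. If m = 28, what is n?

Using mn = gcd(m,n)·lcm(m,n) = 4·3612 = 14448, we get n = 14448/28 = 516.

516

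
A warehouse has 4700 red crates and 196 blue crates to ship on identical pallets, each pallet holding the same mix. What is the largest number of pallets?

4700 = 2² · 5² · 47
196 = 2² · 7²
Common: 2² = 4

4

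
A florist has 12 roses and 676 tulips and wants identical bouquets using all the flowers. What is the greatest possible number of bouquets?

4

12 = 2² · 3
676 = 2² · 13²
Common: 2² = 4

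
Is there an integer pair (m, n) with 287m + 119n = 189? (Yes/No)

gcd(287, 119): 287 = 2·119 + 49; 119 = 2·49 + 21; 49 = 2·21 + 7; 21 = 3·7 + 0 → 7
7 divides 189, so a solution exists.

Yes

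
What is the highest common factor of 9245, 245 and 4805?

gcd(9245, 245): 9245 = 37·245 + 180; 245 = 1·180 + 65; 180 = 2·65 + 50; 65 = 1·50 + 15; 50 = 3·15 + 5; 15 = 3·5 + 0 → 5
gcd(5, 4805): 4805 = 961·5 + 0 → 5

5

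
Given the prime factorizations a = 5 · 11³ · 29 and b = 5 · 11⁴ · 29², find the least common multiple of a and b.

61565405

max exponent per prime: 5 · 11⁴ · 29² = 61565405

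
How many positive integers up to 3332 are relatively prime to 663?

1930

Prime factors of 663: 3, 13, 17. Count integers ≤ 3332 divisible by none of them.
By inclusion–exclusion: 3332 − ⌊3332/3⌋ − ⌊3332/13⌋ − ⌊3332/17⌋ + ⌊3332/39⌋ + ⌊3332/51⌋ + ⌊3332/221⌋ − ⌊3332/663⌋ = 1930.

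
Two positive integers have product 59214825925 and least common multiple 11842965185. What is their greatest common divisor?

5

From gcd × lcm = uv: gcd = 59214825925 / 11842965185 = 5.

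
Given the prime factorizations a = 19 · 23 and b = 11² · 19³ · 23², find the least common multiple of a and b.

439037731

max exponent per prime: 11² · 19³ · 23² = 439037731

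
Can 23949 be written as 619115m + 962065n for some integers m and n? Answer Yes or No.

No

gcd(619115, 962065): 962065 = 1·619115 + 342950; 619115 = 1·342950 + 276165; 342950 = 1·276165 + 66785; 276165 = 4·66785 + 9025; 66785 = 7·9025 + 3610; 9025 = 2·3610 + 1805; 3610 = 2·1805 + 0 → 1805
1805 does not divide 23949, so a solution does not exist.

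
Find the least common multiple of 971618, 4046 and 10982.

lcm(971618, 4046) = 971618·4046/gcd = 3931166428/578 = 6801326
lcm(6801326, 10982) = 6801326·10982/gcd = 74692162132/578 = 129225194

129225194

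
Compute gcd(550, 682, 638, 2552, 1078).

22

550 = 2 · 5² · 11; 682 = 2 · 11 · 31; 638 = 2 · 11 · 29; 2552 = 2³ · 11 · 29; 1078 = 2 · 7² · 11
gcd takes min exponent of each prime: 2 · 11 = 22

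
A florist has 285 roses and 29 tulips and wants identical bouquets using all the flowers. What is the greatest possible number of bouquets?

Euclid: 285 = 9·29 + 24; 29 = 1·24 + 5; 24 = 4·5 + 4; 5 = 1·4 + 1; 4 = 4·1 + 0. Last nonzero remainder: 1.

1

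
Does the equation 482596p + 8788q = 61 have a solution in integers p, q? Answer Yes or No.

No

By Bézout, 482596p + 8788q = 61 has integer solutions iff gcd(482596, 8788) | 61.
Euclid: 482596 = 54·8788 + 8044; 8788 = 1·8044 + 744; 8044 = 10·744 + 604; 744 = 1·604 + 140; 604 = 4·140 + 44; 140 = 3·44 + 8; 44 = 5·8 + 4; 8 = 2·4 + 0. gcd = 4; 61 mod 4 = 1. No.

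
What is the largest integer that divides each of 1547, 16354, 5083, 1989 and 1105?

221

gcd(1547, 16354): 16354 = 10·1547 + 884; 1547 = 1·884 + 663; 884 = 1·663 + 221; 663 = 3·221 + 0 → 221
gcd(221, 5083): 5083 = 23·221 + 0 → 221
gcd(221, 1989): 1989 = 9·221 + 0 → 221
gcd(221, 1105): 1105 = 5·221 + 0 → 221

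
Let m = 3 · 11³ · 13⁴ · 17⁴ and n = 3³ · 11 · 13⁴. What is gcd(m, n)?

942513

min exponent per shared prime: 3 · 11 · 13⁴ = 942513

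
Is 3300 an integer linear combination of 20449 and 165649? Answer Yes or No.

No

By Bézout, 20449m − 165649n = 3300 has integer solutions iff gcd(20449, 165649) | 3300.
Euclid: 165649 = 8·20449 + 2057; 20449 = 9·2057 + 1936; 2057 = 1·1936 + 121; 1936 = 16·121 + 0. gcd = 121; 3300 mod 121 = 33. No.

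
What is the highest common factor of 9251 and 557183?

9251 = 11 · 29²
557183 = 11 · 37³
Common: 11 = 11

11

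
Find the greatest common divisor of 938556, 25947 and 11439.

938556 = 2² · 3² · 29² · 31; 25947 = 3³ · 31²; 11439 = 3² · 31 · 41
gcd takes min exponent of each prime: 3² · 31 = 279

279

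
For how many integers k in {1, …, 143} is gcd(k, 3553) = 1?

115

3553 = 11·17·19. Inclusion–exclusion on these primes:
143 − ⌊143/11⌋ − ⌊143/17⌋ − ⌊143/19⌋ + ⌊143/187⌋ + ⌊143/209⌋ + ⌊143/323⌋ − ⌊143/3553⌋ = 115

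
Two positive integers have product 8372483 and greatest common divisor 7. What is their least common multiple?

1196069

gcd·lcm = product, so lcm = 8372483/7 = 1196069.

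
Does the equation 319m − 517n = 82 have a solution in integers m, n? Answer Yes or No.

No

gcd(319, 517): 517 = 1·319 + 198; 319 = 1·198 + 121; 198 = 1·121 + 77; 121 = 1·77 + 44; 77 = 1·44 + 33; 44 = 1·33 + 11; 33 = 3·11 + 0 → 11
11 does not divide 82, so a solution does not exist.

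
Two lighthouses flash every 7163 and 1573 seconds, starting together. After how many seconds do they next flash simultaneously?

866723

gcd first: 7163 = 4·1573 + 871; 1573 = 1·871 + 702; 871 = 1·702 + 169; 702 = 4·169 + 26; 169 = 6·26 + 13; 26 = 2·13 + 0 → gcd = 13
lcm = 7163·1573/gcd = 11267399/13 = 866723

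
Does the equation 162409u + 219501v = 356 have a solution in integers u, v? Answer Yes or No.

gcd(162409, 219501): 219501 = 1·162409 + 57092; 162409 = 2·57092 + 48225; 57092 = 1·48225 + 8867; 48225 = 5·8867 + 3890; 8867 = 2·3890 + 1087; 3890 = 3·1087 + 629; 1087 = 1·629 + 458; 629 = 1·458 + 171; 458 = 2·171 + 116; 171 = 1·116 + 55; 116 = 2·55 + 6; 55 = 9·6 + 1; 6 = 6·1 + 0 → 1
1 divides 356, so a solution exists.

Yes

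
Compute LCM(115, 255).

5865

115 = 5 · 23; 255 = 3 · 5 · 17
max exponents: 3 · 5 · 17 · 23 = 5865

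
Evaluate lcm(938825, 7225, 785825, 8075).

938825 = 5² · 17 · 47²; 7225 = 5² · 17²; 785825 = 5² · 17 · 43²; 8075 = 5² · 17 · 19
lcm takes max exponent of each prime: 5² · 17² · 19 · 43² · 47² = 560691638275

560691638275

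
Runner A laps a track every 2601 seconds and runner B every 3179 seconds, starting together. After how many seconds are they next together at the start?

28611

2601 = 3² · 17²; 3179 = 11 · 17²
max exponents: 3² · 11 · 17² = 28611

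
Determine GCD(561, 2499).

51

561 = 3 · 11 · 17
2499 = 3 · 7² · 17
Common: 3 · 17 = 51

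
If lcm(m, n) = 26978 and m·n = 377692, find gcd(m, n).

gcd·lcm = product, so gcd = 377692/26978 = 14.

14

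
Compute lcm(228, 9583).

2184924

gcd first: 9583 = 42·228 + 7; 228 = 32·7 + 4; 7 = 1·4 + 3; 4 = 1·3 + 1; 3 = 3·1 + 0 → gcd = 1
lcm = 228·9583/gcd = 2184924/1 = 2184924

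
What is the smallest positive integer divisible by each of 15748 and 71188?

gcd first: 71188 = 4·15748 + 8196; 15748 = 1·8196 + 7552; 8196 = 1·7552 + 644; 7552 = 11·644 + 468; 644 = 1·468 + 176; 468 = 2·176 + 116; 176 = 1·116 + 60; 116 = 1·60 + 56; 60 = 1·56 + 4; 56 = 14·4 + 0 → gcd = 4
lcm = 15748·71188/gcd = 1121068624/4 = 280267156

280267156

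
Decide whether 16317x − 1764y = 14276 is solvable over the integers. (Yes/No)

No

By Bézout, 16317x − 1764y = 14276 has integer solutions iff gcd(16317, 1764) | 14276.
Euclid: 16317 = 9·1764 + 441; 1764 = 4·441 + 0. gcd = 441; 14276 mod 441 = 164. No.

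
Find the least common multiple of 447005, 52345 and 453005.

447005 = 5 · 13² · 23²; 52345 = 5 · 19² · 29; 453005 = 5 · 7² · 43²
lcm takes max exponent of each prime: 5 · 7² · 13² · 19² · 23² · 29 · 43² = 423985077952345

423985077952345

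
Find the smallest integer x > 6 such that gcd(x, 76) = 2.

10

76 = 2·38. Any x with gcd(x, 76) = 2 is a multiple of 2, say 2s, with s coprime to 38.
Need s > 6/2, so s ≥ 4. First s ≥ 4 with gcd(s, 38) = 1 is s = 5. Thus x = 2·5 = 10.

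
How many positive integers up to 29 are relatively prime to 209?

209 = 11·19. Inclusion–exclusion on these primes:
29 − ⌊29/11⌋ − ⌊29/19⌋ + ⌊29/209⌋ = 26

26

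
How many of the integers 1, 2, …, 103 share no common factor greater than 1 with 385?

Prime factors of 385: 5, 7, 11. Count integers ≤ 103 divisible by none of them.
By inclusion–exclusion: 103 − ⌊103/5⌋ − ⌊103/7⌋ − ⌊103/11⌋ + ⌊103/35⌋ + ⌊103/55⌋ + ⌊103/77⌋ − ⌊103/385⌋ = 64.

64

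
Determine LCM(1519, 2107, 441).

587853

1519 = 7² · 31; 2107 = 7² · 43; 441 = 3² · 7²
lcm takes max exponent of each prime: 3² · 7² · 31 · 43 = 587853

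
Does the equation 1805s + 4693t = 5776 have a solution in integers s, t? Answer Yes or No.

By Bézout, 1805s + 4693t = 5776 has integer solutions iff gcd(1805, 4693) | 5776.
Euclid: 4693 = 2·1805 + 1083; 1805 = 1·1083 + 722; 1083 = 1·722 + 361; 722 = 2·361 + 0. gcd = 361; 5776 mod 361 = 0. Yes.

Yes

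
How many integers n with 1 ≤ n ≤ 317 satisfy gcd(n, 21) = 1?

182

Prime factors of 21: 3, 7. Count integers ≤ 317 divisible by none of them.
By inclusion–exclusion: 317 − ⌊317/3⌋ − ⌊317/7⌋ + ⌊317/21⌋ = 182.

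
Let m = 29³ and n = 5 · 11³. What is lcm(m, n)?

max exponent per prime: 5 · 11³ · 29³ = 162308795

162308795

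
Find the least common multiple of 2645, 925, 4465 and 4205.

2645 = 5 · 23²; 925 = 5² · 37; 4465 = 5 · 19 · 47; 4205 = 5 · 29²
lcm takes max exponent of each prime: 5² · 19 · 23² · 29² · 37 · 47 = 367489436225

367489436225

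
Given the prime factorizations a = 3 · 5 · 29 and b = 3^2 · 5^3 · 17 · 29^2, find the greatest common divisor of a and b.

435

min exponent per shared prime: 3 · 5 · 29 = 435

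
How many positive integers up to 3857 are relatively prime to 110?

Prime factors of 110: 2, 5, 11. Count integers ≤ 3857 divisible by none of them.
By inclusion–exclusion: 3857 − ⌊3857/2⌋ − ⌊3857/5⌋ − ⌊3857/11⌋ + ⌊3857/10⌋ + ⌊3857/22⌋ + ⌊3857/55⌋ − ⌊3857/110⌋ = 1403.

1403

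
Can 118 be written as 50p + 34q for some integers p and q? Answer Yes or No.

gcd(50, 34): 50 = 1·34 + 16; 34 = 2·16 + 2; 16 = 8·2 + 0 → 2
2 divides 118, so a solution exists.

Yes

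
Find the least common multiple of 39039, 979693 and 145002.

39039 = 3 · 7 · 11 · 13²; 979693 = 11 · 13² · 17 · 31; 145002 = 2 · 3 · 11 · 13³
lcm takes max exponent of each prime: 2 · 3 · 7 · 11 · 13³ · 17 · 31 = 534912378

534912378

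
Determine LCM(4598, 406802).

4598 = 2 · 11² · 19; 406802 = 2 · 11² · 41²
max exponents: 2 · 11² · 19 · 41² = 7729238

7729238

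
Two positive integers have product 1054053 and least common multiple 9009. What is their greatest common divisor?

117

gcd·lcm = product, so gcd = 1054053/9009 = 117.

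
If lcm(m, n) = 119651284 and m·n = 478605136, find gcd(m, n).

From gcd × lcm = mn: gcd = 478605136 / 119651284 = 4.

4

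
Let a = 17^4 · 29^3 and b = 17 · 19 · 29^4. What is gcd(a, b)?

414613

min exponent per shared prime: 17 · 29^3 = 414613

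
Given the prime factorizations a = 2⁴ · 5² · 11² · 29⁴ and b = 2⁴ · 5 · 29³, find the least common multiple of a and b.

34232400400

max exponent per prime: 2⁴ · 5² · 11² · 29⁴ = 34232400400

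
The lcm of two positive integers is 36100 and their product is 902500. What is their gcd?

25

gcd·lcm = product, so gcd = 902500/36100 = 25.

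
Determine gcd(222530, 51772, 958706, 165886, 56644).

14

gcd(222530, 51772): 222530 = 4·51772 + 15442; 51772 = 3·15442 + 5446; 15442 = 2·5446 + 4550; 5446 = 1·4550 + 896; 4550 = 5·896 + 70; 896 = 12·70 + 56; 70 = 1·56 + 14; 56 = 4·14 + 0 → 14
gcd(14, 958706): 958706 = 68479·14 + 0 → 14
gcd(14, 165886): 165886 = 11849·14 + 0 → 14
gcd(14, 56644): 56644 = 4046·14 + 0 → 14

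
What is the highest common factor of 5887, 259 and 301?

gcd(5887, 259): 5887 = 22·259 + 189; 259 = 1·189 + 70; 189 = 2·70 + 49; 70 = 1·49 + 21; 49 = 2·21 + 7; 21 = 3·7 + 0 → 7
gcd(7, 301): 301 = 43·7 + 0 → 7

7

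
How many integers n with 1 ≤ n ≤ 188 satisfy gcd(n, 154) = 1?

154 = 2·7·11. Inclusion–exclusion on these primes:
188 − ⌊188/2⌋ − ⌊188/7⌋ − ⌊188/11⌋ + ⌊188/14⌋ + ⌊188/22⌋ + ⌊188/77⌋ − ⌊188/154⌋ = 73

73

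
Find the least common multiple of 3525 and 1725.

3525 = 3 · 5² · 47; 1725 = 3 · 5² · 23
max exponents: 3 · 5² · 23 · 47 = 81075

81075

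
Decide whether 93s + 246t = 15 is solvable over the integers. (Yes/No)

Yes

By Bézout, 93s + 246t = 15 has integer solutions iff gcd(93, 246) | 15.
Euclid: 246 = 2·93 + 60; 93 = 1·60 + 33; 60 = 1·33 + 27; 33 = 1·27 + 6; 27 = 4·6 + 3; 6 = 2·3 + 0. gcd = 3; 15 mod 3 = 0. Yes.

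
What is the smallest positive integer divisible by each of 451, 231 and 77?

451 = 11 · 41; 231 = 3 · 7 · 11; 77 = 7 · 11
lcm takes max exponent of each prime: 3 · 7 · 11 · 41 = 9471

9471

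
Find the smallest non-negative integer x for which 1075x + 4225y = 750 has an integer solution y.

gcd(1075, 4225) = 25 (Euclid: 4225 = 3·1075 + 1000; 1075 = 1·1000 + 75; 1000 = 13·75 + 25; 75 = 3·25 + 0), and 25 | 750.
Extended Euclid: 1075·(-55) + 4225·(14) = 25. Scale by 30: x₀ = -1650.
General solution x = x₀ + 169t; reducing mod 169 gives x = 40 (and y = -10).

40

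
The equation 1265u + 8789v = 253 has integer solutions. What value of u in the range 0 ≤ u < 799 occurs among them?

Reduce mod 8789: 1265u ≡ 253 (mod 8789). With g = gcd(1265, 8789) = 11 dividing 253, divide through: 115u ≡ 23 (mod 799).
Since gcd(115, 799) = 1, u ≡ 23·(115)⁻¹ ≡ 160 (mod 799). Smallest non-negative: 160.

160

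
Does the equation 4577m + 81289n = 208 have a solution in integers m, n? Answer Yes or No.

By Bézout, 4577m + 81289n = 208 has integer solutions iff gcd(4577, 81289) | 208.
Euclid: 81289 = 17·4577 + 3480; 4577 = 1·3480 + 1097; 3480 = 3·1097 + 189; 1097 = 5·189 + 152; 189 = 1·152 + 37; 152 = 4·37 + 4; 37 = 9·4 + 1; 4 = 4·1 + 0. gcd = 1; 208 mod 1 = 0. Yes.

Yes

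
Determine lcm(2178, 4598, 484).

82764

lcm(2178, 4598) = 2178·4598/gcd = 10014444/242 = 41382
lcm(41382, 484) = 41382·484/gcd = 20028888/242 = 82764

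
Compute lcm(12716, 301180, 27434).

108540151940

12716 = 2² · 11 · 17²; 301180 = 2² · 5 · 11 · 37²; 27434 = 2 · 11 · 29 · 43
lcm takes max exponent of each prime: 2² · 5 · 11 · 17² · 29 · 37² · 43 = 108540151940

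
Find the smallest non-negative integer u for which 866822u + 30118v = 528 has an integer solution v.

Reduce mod 30118: 866822u ≡ 528 (mod 30118). With g = gcd(866822, 30118) = 22 dividing 528, divide through: 39401u ≡ 24 (mod 1369).
Since gcd(39401, 1369) = 1, u ≡ 24·(39401)⁻¹ ≡ 438 (mod 1369). Smallest non-negative: 438.

438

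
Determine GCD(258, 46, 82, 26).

gcd(258, 46): 258 = 5·46 + 28; 46 = 1·28 + 18; 28 = 1·18 + 10; 18 = 1·10 + 8; 10 = 1·8 + 2; 8 = 4·2 + 0 → 2
gcd(2, 82): 82 = 41·2 + 0 → 2
gcd(2, 26): 26 = 13·2 + 0 → 2

2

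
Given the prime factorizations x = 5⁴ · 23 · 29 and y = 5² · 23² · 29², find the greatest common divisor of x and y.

min exponent per shared prime: 5² · 23 · 29 = 16675

16675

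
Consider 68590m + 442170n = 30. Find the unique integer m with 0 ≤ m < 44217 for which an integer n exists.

Euclid: 442170 = 6·68590 + 30630; 68590 = 2·30630 + 7330; 30630 = 4·7330 + 1310; 7330 = 5·1310 + 780; 1310 = 1·780 + 530; 780 = 1·530 + 250; 530 = 2·250 + 30; 250 = 8·30 + 10; 30 = 3·10 + 0 → gcd = 10; 30 = 10·3.
Back-substitution yields 68590·(14176) + 442170·(-2199) = 10, so one solution is m = 14176·3 = 42528, n = -2199·3 = -6597.
Solutions in m differ by 442170/10 = 44217; the one in [0, 44217) is 42528 mod 44217 = 42528.

42528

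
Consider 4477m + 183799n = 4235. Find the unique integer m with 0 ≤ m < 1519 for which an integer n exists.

Reduce mod 183799: 4477m ≡ 4235 (mod 183799). With g = gcd(4477, 183799) = 121 dividing 4235, divide through: 37m ≡ 35 (mod 1519).
Since gcd(37, 1519) = 1, m ≡ 35·(37)⁻¹ ≡ 42 (mod 1519). Smallest non-negative: 42.

42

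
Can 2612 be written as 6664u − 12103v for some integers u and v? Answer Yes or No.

No

gcd(6664, 12103): 12103 = 1·6664 + 5439; 6664 = 1·5439 + 1225; 5439 = 4·1225 + 539; 1225 = 2·539 + 147; 539 = 3·147 + 98; 147 = 1·98 + 49; 98 = 2·49 + 0 → 49
49 does not divide 2612, so a solution does not exist.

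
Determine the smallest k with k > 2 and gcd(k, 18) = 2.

4

Multiples of 2 above 2: 2·2, 2·3, … . Need the cofactor coprime to 18/2 = 9.
Checking s = 2, 3, … the first with gcd(s, 9) = 1 is s = 2, giving 4.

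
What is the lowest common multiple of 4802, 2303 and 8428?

19409684

4802 = 2 · 7⁴; 2303 = 7² · 47; 8428 = 2² · 7² · 43
lcm takes max exponent of each prime: 2² · 7⁴ · 43 · 47 = 19409684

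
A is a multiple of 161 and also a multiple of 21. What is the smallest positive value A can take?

483

gcd first: 161 = 7·21 + 14; 21 = 1·14 + 7; 14 = 2·7 + 0 → gcd = 7
lcm = 161·21/gcd = 3381/7 = 483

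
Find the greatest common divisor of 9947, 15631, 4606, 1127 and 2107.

9947 = 7³ · 29; 15631 = 7² · 11 · 29; 4606 = 2 · 7² · 47; 1127 = 7² · 23; 2107 = 7² · 43
gcd takes min exponent of each prime: 7² = 49

49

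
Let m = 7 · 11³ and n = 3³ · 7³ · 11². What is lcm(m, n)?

12326391

max exponent per prime: 3³ · 7³ · 11³ = 12326391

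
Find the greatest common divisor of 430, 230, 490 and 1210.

gcd(430, 230): 430 = 1·230 + 200; 230 = 1·200 + 30; 200 = 6·30 + 20; 30 = 1·20 + 10; 20 = 2·10 + 0 → 10
gcd(10, 490): 490 = 49·10 + 0 → 10
gcd(10, 1210): 1210 = 121·10 + 0 → 10

10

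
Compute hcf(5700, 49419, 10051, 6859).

gcd(5700, 49419): 49419 = 8·5700 + 3819; 5700 = 1·3819 + 1881; 3819 = 2·1881 + 57; 1881 = 33·57 + 0 → 57
gcd(57, 10051): 10051 = 176·57 + 19; 57 = 3·19 + 0 → 19
gcd(19, 6859): 6859 = 361·19 + 0 → 19

19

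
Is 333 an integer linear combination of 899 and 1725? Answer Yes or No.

Yes

By Bézout, 899u + 1725v = 333 has integer solutions iff gcd(899, 1725) | 333.
Euclid: 1725 = 1·899 + 826; 899 = 1·826 + 73; 826 = 11·73 + 23; 73 = 3·23 + 4; 23 = 5·4 + 3; 4 = 1·3 + 1; 3 = 3·1 + 0. gcd = 1; 333 mod 1 = 0. Yes.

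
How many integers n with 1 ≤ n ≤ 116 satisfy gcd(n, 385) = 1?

Prime factors of 385: 5, 7, 11. Count integers ≤ 116 divisible by none of them.
By inclusion–exclusion: 116 − ⌊116/5⌋ − ⌊116/7⌋ − ⌊116/11⌋ + ⌊116/35⌋ + ⌊116/55⌋ + ⌊116/77⌋ − ⌊116/385⌋ = 73.

73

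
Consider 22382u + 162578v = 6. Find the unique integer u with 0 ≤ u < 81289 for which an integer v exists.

Reduce mod 162578: 22382u ≡ 6 (mod 162578). With g = gcd(22382, 162578) = 2 dividing 6, divide through: 11191u ≡ 3 (mod 81289).
Since gcd(11191, 81289) = 1, u ≡ 3·(11191)⁻¹ ≡ 66006 (mod 81289). Smallest non-negative: 66006.

66006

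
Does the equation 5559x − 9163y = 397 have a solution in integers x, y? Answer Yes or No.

No

By Bézout, 5559x − 9163y = 397 has integer solutions iff gcd(5559, 9163) | 397.
Euclid: 9163 = 1·5559 + 3604; 5559 = 1·3604 + 1955; 3604 = 1·1955 + 1649; 1955 = 1·1649 + 306; 1649 = 5·306 + 119; 306 = 2·119 + 68; 119 = 1·68 + 51; 68 = 1·51 + 17; 51 = 3·17 + 0. gcd = 17; 397 mod 17 = 6. No.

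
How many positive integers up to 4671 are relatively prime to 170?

1759

170 = 2·5·17. Inclusion–exclusion on these primes:
4671 − ⌊4671/2⌋ − ⌊4671/5⌋ − ⌊4671/17⌋ + ⌊4671/10⌋ + ⌊4671/34⌋ + ⌊4671/85⌋ − ⌊4671/170⌋ = 1759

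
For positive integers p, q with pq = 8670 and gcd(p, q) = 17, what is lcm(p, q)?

510

For any two positive integers, gcd × lcm equals their product. Hence lcm = 8670 / 17 = 510.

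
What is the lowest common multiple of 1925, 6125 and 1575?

1925 = 5² · 7 · 11; 6125 = 5³ · 7²; 1575 = 3² · 5² · 7
lcm takes max exponent of each prime: 3² · 5³ · 7² · 11 = 606375

606375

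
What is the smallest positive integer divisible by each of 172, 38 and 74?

120916

lcm(172, 38) = 172·38/gcd = 6536/2 = 3268
lcm(3268, 74) = 3268·74/gcd = 241832/2 = 120916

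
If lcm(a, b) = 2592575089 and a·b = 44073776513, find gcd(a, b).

17

gcd·lcm = product, so gcd = 44073776513/2592575089 = 17.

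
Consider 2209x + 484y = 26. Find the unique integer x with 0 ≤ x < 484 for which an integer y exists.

Euclid: 2209 = 4·484 + 273; 484 = 1·273 + 211; 273 = 1·211 + 62; 211 = 3·62 + 25; 62 = 2·25 + 12; 25 = 2·12 + 1; 12 = 12·1 + 0 → gcd = 1; 26 = 1·26.
Back-substitution yields 2209·(-39) + 484·(178) = 1, so one solution is x = -39·26 = -1014, y = 178·26 = 4628.
Solutions in x differ by 484/1 = 484; the one in [0, 484) is -1014 mod 484 = 438.

438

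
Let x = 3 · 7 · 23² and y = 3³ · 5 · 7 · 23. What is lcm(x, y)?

max exponent per prime: 3³ · 5 · 7 · 23² = 499905

499905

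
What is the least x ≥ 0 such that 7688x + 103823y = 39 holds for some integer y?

16300

gcd(7688, 103823) = 1 (Euclid: 103823 = 13·7688 + 3879; 7688 = 1·3879 + 3809; 3879 = 1·3809 + 70; 3809 = 54·70 + 29; 70 = 2·29 + 12; 29 = 2·12 + 5; 12 = 2·5 + 2; 5 = 2·2 + 1; 2 = 2·1 + 0), and 1 | 39.
Extended Euclid: 7688·(43012) + 103823·(-3185) = 1. Scale by 39: x₀ = 1677468.
General solution x = x₀ + 103823t; reducing mod 103823 gives x = 16300 (and y = -1207).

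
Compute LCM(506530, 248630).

12593855390

506530 = 2 · 5 · 37³; 248630 = 2 · 5 · 23² · 47
max exponents: 2 · 5 · 23² · 37³ · 47 = 12593855390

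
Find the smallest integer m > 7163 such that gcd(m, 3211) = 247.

7410

gcd(m, 3211) = 247 forces 247 | m; write m = 247s. Then gcd(247s, 247·13) = 247·gcd(s, 13), so need gcd(s, 13) = 1.
247s > 7163 gives s ≥ 30. The least s ≥ 30 coprime to 13 is 30, so m = 247·30 = 7410.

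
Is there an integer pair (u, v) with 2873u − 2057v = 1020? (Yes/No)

gcd(2873, 2057): 2873 = 1·2057 + 816; 2057 = 2·816 + 425; 816 = 1·425 + 391; 425 = 1·391 + 34; 391 = 11·34 + 17; 34 = 2·17 + 0 → 17
17 divides 1020, so a solution exists.

Yes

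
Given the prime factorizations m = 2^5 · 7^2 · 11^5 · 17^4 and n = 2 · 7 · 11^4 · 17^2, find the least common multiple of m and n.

21091388415328

max exponent per prime: 2^5 · 7^2 · 11^5 · 17^4 = 21091388415328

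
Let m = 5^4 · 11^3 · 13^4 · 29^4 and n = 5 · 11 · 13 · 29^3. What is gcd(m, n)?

17438135

min exponent per shared prime: 5 · 11 · 13 · 29^3 = 17438135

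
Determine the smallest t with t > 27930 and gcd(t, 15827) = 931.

Multiples of 931 above 27930: 931·31, 931·32, … . Need the cofactor coprime to 15827/931 = 17.
Checking s = 31, 32, … the first with gcd(s, 17) = 1 is s = 31, giving 28861.

28861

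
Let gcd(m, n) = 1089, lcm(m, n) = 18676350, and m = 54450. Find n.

m·n = gcd·lcm = 1089·18676350 = 20338545150, so n = 20338545150/54450 = 373527.

373527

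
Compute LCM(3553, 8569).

145673

gcd first: 8569 = 2·3553 + 1463; 3553 = 2·1463 + 627; 1463 = 2·627 + 209; 627 = 3·209 + 0 → gcd = 209
lcm = 3553·8569/gcd = 30445657/209 = 145673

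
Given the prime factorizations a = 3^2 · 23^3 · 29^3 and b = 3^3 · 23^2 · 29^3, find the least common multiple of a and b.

max exponent per prime: 3^3 · 23^3 · 29^3 = 8012006001

8012006001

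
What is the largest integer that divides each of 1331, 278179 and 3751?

1331 = 11³; 278179 = 11⁴ · 19; 3751 = 11² · 31
gcd takes min exponent of each prime: 11² = 121

121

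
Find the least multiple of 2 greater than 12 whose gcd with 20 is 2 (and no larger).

14

20 = 2·10. Any a with gcd(a, 20) = 2 is a multiple of 2, say 2s, with s coprime to 10.
Need s > 12/2, so s ≥ 7. First s ≥ 7 with gcd(s, 10) = 1 is s = 7. Thus a = 2·7 = 14.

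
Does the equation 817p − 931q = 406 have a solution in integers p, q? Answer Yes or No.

By Bézout, 817p − 931q = 406 has integer solutions iff gcd(817, 931) | 406.
Euclid: 931 = 1·817 + 114; 817 = 7·114 + 19; 114 = 6·19 + 0. gcd = 19; 406 mod 19 = 7. No.

No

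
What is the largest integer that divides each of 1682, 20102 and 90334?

2

gcd(1682, 20102): 20102 = 11·1682 + 1600; 1682 = 1·1600 + 82; 1600 = 19·82 + 42; 82 = 1·42 + 40; 42 = 1·40 + 2; 40 = 20·2 + 0 → 2
gcd(2, 90334): 90334 = 45167·2 + 0 → 2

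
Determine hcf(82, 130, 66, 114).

2

gcd(82, 130): 130 = 1·82 + 48; 82 = 1·48 + 34; 48 = 1·34 + 14; 34 = 2·14 + 6; 14 = 2·6 + 2; 6 = 3·2 + 0 → 2
gcd(2, 66): 66 = 33·2 + 0 → 2
gcd(2, 114): 114 = 57·2 + 0 → 2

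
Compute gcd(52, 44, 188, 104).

4

52 = 2² · 13; 44 = 2² · 11; 188 = 2² · 47; 104 = 2³ · 13
gcd takes min exponent of each prime: 2² = 4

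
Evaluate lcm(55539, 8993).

55539 = 3³ · 11² · 17; 8993 = 17 · 23²
max exponents: 3³ · 11² · 17 · 23² = 29380131

29380131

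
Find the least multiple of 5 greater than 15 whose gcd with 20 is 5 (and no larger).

gcd(a, 20) = 5 forces 5 | a; write a = 5s. Then gcd(5s, 5·4) = 5·gcd(s, 4), so need gcd(s, 4) = 1.
5s > 15 gives s ≥ 4. The least s ≥ 4 coprime to 4 is 5, so a = 5·5 = 25.

25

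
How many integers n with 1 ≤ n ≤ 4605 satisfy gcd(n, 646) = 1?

646 = 2·17·19. Inclusion–exclusion on these primes:
4605 − ⌊4605/2⌋ − ⌊4605/17⌋ − ⌊4605/19⌋ + ⌊4605/34⌋ + ⌊4605/38⌋ + ⌊4605/323⌋ − ⌊4605/646⌋ = 2054

2054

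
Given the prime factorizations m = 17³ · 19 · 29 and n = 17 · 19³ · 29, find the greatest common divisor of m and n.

min exponent per shared prime: 17 · 19 · 29 = 9367

9367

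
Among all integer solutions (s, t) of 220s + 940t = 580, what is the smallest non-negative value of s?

24

gcd(220, 940) = 20 (Euclid: 940 = 4·220 + 60; 220 = 3·60 + 40; 60 = 1·40 + 20; 40 = 2·20 + 0), and 20 | 580.
Extended Euclid: 220·(-17) + 940·(4) = 20. Scale by 29: s₀ = -493.
General solution s = s₀ + 47k; reducing mod 47 gives s = 24 (and t = -5).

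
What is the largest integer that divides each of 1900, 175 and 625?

1900 = 2² · 5² · 19; 175 = 5² · 7; 625 = 5⁴
gcd takes min exponent of each prime: 5² = 25

25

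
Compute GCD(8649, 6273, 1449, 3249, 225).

gcd(8649, 6273): 8649 = 1·6273 + 2376; 6273 = 2·2376 + 1521; 2376 = 1·1521 + 855; 1521 = 1·855 + 666; 855 = 1·666 + 189; 666 = 3·189 + 99; 189 = 1·99 + 90; 99 = 1·90 + 9; 90 = 10·9 + 0 → 9
gcd(9, 1449): 1449 = 161·9 + 0 → 9
gcd(9, 3249): 3249 = 361·9 + 0 → 9
gcd(9, 225): 225 = 25·9 + 0 → 9

9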